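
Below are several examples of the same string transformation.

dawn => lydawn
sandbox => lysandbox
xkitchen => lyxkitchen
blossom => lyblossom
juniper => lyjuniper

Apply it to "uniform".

Each output is the input with this applied: prepend "ly".
Applying that to "uniform" gives "lyuniform".

lyuniform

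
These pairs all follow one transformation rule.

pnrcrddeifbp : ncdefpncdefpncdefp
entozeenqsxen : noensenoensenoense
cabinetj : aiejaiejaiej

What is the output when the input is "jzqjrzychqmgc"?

zjzcqgzjzcqgzjzcqg

Each output is the input with this applied: keep every other character starting from the second (positions 2nd, 4th, 6th, ...), then write the whole string 3 times in a row.
For "jzqjrzychqmgc", step one produces "zjzcqg"; step two turns that into "zjzcqgzjzcqgzjzcqg".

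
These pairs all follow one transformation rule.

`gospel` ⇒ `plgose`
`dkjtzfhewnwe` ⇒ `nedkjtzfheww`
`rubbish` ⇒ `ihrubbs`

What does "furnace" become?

aefurnc

Rule — move the last 2 characters to the front (rotate right by 2), then swap the first and last characters.
Applying that to "furnace" gives "aefurnc".
(Check on "gospel": → "elgosp" → "plgose" ✓)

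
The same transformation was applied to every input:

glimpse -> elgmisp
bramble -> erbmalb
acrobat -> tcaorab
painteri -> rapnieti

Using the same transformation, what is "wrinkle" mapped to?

What's happening: swap each adjacent pair of characters (1↔2, 3↔4, ...), then move the last character to the front.
Doing the same to "wrinkle": "erwnilk".

erwnilk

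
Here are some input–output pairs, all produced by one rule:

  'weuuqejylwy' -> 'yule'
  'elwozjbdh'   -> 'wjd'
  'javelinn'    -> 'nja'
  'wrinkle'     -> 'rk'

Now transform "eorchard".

What's happening: sort the characters into reverse alphabetical order, then keep one character in every 3, starting at position 2 (positions 2nd, 5th, 8th, ...).
Starting from "eorchard": after the first operation, "rrohedca"; after the second, "rea".

rea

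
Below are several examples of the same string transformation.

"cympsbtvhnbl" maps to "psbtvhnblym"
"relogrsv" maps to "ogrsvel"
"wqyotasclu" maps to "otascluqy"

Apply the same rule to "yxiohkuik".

ohkuikxi

Looking at the pairs, the operation is to delete the first character, then move the first 2 characters to the end (rotate left by 2).
Starting from "yxiohkuik": after the first operation, "xiohkuik"; after the second, "ohkuikxi".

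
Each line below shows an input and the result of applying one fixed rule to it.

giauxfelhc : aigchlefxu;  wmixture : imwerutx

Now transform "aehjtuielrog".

heagorleiutj

The pattern: move the first 3 characters to the end (rotate left by 3), then reverse the string.
On "aehjtuielrog": the first step gives "jtuielrogaeh", and the second then gives "heagorleiutj".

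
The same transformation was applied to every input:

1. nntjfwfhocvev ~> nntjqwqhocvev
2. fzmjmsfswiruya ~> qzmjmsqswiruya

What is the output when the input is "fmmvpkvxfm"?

Looking at the pairs, the operation is to replace every "f" with "q".
Doing the same to "fmmvpkvxfm": "qmmvpkvxqm".

qmmvpkvxqm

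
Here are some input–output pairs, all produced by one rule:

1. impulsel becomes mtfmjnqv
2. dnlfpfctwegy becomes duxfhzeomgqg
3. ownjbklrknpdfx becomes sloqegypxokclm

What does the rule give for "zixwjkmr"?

klnsajyx

The pattern: swap the front and back halves of the string, then shift every letter 1 place forward in the alphabet (wrapping around).
Working it through for "zixwjkmr": intermediate "jkmrzixw", final "klnsajyx".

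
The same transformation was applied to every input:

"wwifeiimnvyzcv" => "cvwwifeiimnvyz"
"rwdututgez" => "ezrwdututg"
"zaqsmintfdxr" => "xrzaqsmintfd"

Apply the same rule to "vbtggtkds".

dsvbtggtk

Rule — move the last 2 characters to the front (rotate right by 2).
On "vbtggtkds" that produces "dsvbtggtk".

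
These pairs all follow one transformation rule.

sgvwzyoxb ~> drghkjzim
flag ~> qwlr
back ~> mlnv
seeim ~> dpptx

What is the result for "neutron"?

ypfeczy

What's happening: shift every letter 11 places forward in the alphabet (wrapping around).
On "neutron" that produces "ypfeczy".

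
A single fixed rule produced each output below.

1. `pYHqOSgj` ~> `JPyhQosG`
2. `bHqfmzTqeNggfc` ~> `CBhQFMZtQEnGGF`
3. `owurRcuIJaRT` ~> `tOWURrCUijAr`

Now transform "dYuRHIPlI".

In each case the input is transformed by: move the last character to the front, then flip the case of every letter.
For "dYuRHIPlI" the result is "iDyUrhipL".

iDyUrhipL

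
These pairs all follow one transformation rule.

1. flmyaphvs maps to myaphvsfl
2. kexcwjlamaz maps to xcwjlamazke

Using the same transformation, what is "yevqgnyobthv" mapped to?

vqgnyobthvye

The rule is to move the first 2 characters to the end (rotate left by 2).
So "yevqgnyobthv" becomes "vqgnyobthvye".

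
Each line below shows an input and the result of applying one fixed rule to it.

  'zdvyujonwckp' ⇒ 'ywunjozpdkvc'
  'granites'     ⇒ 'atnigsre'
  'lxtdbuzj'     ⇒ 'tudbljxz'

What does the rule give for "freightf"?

The rule is to take characters alternately from the front and the back (1st, last, 2nd, 2nd-last, ...), then swap the front and back halves of the string.
On "freightf": the first step gives "ffrtehig", and the second then gives "ehigffrt".

ehigffrt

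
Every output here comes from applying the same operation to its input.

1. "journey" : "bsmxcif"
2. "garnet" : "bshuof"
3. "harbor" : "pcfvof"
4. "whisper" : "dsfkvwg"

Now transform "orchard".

The transformation: move the last 3 characters to the front (rotate right by 3), then shift every letter 12 places backward in the alphabet (wrapping around).
Starting from "orchard": after the first operation, "ardorch"; after the second, "ofrcfqv".

ofrcfqv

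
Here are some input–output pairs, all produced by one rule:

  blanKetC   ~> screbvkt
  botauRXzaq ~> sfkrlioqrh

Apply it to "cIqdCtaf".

Looking at the pairs, the operation is to shift every letter 9 places backward in the alphabet (wrapping around), then convert every letter to lowercase.
So "cIqdCtaf" becomes "tzhutkrw".

tzhutkrw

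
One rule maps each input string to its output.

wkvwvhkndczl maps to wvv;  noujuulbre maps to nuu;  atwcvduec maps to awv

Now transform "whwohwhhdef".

The rule is to keep every other character starting from the first (positions 1st, 3rd, 5th, ...), then keep only the first 3 characters.
Starting from "whwohwhhdef": after the first operation, "wwhhdf"; after the second, "wwh".

wwh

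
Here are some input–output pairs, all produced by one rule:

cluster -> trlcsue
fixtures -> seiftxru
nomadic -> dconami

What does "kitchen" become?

Rule — swap each adjacent pair of characters (1↔2, 3↔4, ...), then move the last 2 characters to the front (rotate right by 2).
"kitchen" → "ikctehn" → "hnikcte".

hnikcte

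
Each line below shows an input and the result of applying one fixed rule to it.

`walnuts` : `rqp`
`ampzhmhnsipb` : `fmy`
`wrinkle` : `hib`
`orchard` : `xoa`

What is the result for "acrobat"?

yxq

Looking at the pairs, the operation is to shift every letter 3 places backward in the alphabet (wrapping around), then keep only the last 3 characters.
On "acrobat": the first step gives "xzolyxq", and the second then gives "yxq".
(Check on "ampzhmhnsipb": → "xjmwejekpfmy" → "fmy" ✓)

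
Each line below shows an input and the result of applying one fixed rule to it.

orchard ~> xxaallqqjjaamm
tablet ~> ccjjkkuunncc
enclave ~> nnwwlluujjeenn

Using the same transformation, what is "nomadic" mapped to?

wwxxvvjjmmrrll

Rule — double every character, then shift every letter 9 places forward in the alphabet (wrapping around).
Working it through for "nomadic": intermediate "nnoommaaddiicc", final "wwxxvvjjmmrrll".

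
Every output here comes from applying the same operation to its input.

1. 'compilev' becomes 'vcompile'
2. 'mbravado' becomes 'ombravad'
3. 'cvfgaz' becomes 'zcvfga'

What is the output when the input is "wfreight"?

Looking at the pairs, the operation is to move the last character to the front.
"wfreight" → "twfreigh".

twfreigh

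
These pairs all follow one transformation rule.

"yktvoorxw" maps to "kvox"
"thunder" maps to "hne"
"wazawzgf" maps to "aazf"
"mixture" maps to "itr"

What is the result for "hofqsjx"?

What's happening: keep every other character starting from the second (positions 2nd, 4th, 6th, ...).
"hofqsjx" → "oqj".

oqj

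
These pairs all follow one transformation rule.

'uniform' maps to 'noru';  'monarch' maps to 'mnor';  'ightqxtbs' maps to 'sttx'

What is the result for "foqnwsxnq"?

qswx

The rule is to sort the characters into alphabetical order, then keep only the last 4 characters.
Applying that to "foqnwsxnq" gives "qswx".
(Check on "uniform": → "fimnoru" → "noru" ✓)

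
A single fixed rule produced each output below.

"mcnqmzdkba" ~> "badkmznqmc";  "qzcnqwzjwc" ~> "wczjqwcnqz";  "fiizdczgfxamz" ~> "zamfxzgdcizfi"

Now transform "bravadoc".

ocadavbr

The pattern: swap each adjacent pair of characters (1↔2, 3↔4, ...), then reverse the string.
"bravadoc" → "rbvadaco" → "ocadavbr".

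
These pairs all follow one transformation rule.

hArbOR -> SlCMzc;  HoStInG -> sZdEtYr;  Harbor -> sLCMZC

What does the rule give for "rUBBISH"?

Cfmmtds

The pattern: flip the case of every letter, then shift every letter 11 places forward in the alphabet (wrapping around).
"rUBBISH" → "Cfmmtds".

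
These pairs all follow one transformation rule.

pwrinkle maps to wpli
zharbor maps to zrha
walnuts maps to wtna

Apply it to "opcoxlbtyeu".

yupoeb

Rule — sort the characters into reverse alphabetical order, then keep every other character starting from the first (positions 1st, 3rd, 5th, ...).
On "opcoxlbtyeu": the first step gives "yxutpoolecb", and the second then gives "yupoeb".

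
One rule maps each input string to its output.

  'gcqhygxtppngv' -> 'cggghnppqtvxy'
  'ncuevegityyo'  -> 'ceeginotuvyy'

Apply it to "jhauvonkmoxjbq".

The pattern: sort the characters into alphabetical order.
On "jhauvonkmoxjbq" that produces "abhjjkmnooquvx".

abhjjkmnooquvx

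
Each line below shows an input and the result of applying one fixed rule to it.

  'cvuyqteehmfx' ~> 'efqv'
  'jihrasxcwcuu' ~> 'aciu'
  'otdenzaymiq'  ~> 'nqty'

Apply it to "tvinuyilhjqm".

lquv

What's happening: keep one character in every 3, starting at position 2 (positions 2nd, 5th, 8th, ...), then sort the characters into alphabetical order.
For "tvinuyilhjqm" the result is "lquv".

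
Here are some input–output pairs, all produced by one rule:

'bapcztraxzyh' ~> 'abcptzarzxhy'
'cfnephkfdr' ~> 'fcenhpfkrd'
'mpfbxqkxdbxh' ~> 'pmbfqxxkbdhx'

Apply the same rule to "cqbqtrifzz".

The pattern: swap each adjacent pair of characters (1↔2, 3↔4, ...).
Applying that to "cqbqtrifzz" gives "qcqbrtfizz".

qcqbrtfizz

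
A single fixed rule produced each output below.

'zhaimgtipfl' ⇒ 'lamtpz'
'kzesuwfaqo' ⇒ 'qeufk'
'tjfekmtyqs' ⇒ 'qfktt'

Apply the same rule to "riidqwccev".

The pattern: keep every other character starting from the first (positions 1st, 3rd, 5th, ...), then swap the first and last characters.
Working it through for "riidqwccev": intermediate "riqce", final "eiqcr".

eiqcr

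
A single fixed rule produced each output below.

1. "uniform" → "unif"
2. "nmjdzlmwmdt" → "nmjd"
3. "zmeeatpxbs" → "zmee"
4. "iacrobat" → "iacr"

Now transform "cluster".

The transformation: keep only the first 4 characters.
So "cluster" becomes "clus".

clus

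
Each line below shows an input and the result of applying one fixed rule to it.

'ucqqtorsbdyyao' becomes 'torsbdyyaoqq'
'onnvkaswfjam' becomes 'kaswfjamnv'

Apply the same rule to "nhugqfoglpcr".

Rule — delete the first 2 characters, then move the first 2 characters to the end (rotate left by 2).
"nhugqfoglpcr" → "ugqfoglpcr" → "qfoglpcrug".

qfoglpcrug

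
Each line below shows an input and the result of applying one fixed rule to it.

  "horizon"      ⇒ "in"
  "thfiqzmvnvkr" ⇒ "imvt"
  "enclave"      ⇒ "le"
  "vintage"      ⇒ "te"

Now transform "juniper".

ir

Looking at the pairs, the operation is to move the first character to the end, then keep one character in every 3, starting at position 3 (positions 3rd, 6th, 9th, ...).
"juniper" → "uniperj" → "ir".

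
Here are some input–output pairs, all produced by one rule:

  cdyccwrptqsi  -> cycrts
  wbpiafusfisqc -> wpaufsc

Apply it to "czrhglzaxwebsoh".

The transformation: keep every other character starting from the first (positions 1st, 3rd, 5th, ...).
Doing the same to "czrhglzaxwebsoh": "crgzxesh".

crgzxesh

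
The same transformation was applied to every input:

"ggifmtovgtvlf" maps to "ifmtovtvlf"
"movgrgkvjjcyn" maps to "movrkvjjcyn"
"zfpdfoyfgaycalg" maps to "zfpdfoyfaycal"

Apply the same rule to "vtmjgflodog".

vtmjflodo

What's happening: remove every "g".
Applying that to "vtmjgflodog" gives "vtmjflodo".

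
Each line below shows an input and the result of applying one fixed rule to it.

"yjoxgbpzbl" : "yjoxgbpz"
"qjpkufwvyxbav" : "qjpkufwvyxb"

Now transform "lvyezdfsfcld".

lvyezdfsfc

Rule — delete the last 2 characters.
For "lvyezdfsfcld" the result is "lvyezdfsfc".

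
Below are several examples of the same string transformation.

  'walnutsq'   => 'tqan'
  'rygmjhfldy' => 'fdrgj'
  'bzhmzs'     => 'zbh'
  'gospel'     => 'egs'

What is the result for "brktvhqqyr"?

What's happening: swap the front and back halves of the string, then keep every other character starting from the second (positions 2nd, 4th, 6th, ...).
Applying both steps to "brktvhqqyr": "hqqyrbrktv", then "qybkv".

qybkv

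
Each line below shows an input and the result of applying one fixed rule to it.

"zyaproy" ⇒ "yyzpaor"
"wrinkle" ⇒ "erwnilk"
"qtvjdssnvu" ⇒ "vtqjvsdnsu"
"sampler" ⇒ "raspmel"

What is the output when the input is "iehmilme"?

The transformation: swap each adjacent pair of characters (1↔2, 3↔4, ...), then move the last character to the front.
On "iehmilme" that produces "meimhlie".

meimhlie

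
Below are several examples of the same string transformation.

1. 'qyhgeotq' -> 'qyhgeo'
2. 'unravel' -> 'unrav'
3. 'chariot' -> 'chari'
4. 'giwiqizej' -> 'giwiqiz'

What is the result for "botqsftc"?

botqsf

In each case the input is transformed by: delete the last 2 characters.
On "botqsftc" that produces "botqsf".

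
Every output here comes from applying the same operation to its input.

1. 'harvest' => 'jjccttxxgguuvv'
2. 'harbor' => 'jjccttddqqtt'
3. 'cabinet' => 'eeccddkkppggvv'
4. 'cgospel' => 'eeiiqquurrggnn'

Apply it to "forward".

hhqqttyyccttff

Rule — shift every letter 2 places forward in the alphabet (wrapping around), then double every character.
Working it through for "forward": intermediate "hqtyctf", final "hhqqttyyccttff".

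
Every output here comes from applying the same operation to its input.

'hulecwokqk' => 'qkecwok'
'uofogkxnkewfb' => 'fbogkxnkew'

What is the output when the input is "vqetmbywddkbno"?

notmbywddkb

Rule — delete the first 3 characters, then move the last 2 characters to the front (rotate right by 2).
Starting from "vqetmbywddkbno": after the first operation, "tmbywddkbno"; after the second, "notmbywddkb".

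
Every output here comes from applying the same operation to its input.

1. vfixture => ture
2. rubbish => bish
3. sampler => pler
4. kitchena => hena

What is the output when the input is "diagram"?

gram

Looking at the pairs, the operation is to keep only the last 4 characters.
Doing the same to "diagram": "gram".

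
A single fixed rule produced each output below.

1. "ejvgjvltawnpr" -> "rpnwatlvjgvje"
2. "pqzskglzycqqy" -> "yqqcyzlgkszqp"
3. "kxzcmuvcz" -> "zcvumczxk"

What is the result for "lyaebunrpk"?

kprnubeayl

Each output is the input with this applied: reverse the string.
On "lyaebunrpk" that produces "kprnubeayl".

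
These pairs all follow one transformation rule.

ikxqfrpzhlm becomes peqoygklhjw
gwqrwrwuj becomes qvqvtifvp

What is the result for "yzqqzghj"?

pyfgixyp

Rule — move the first 3 characters to the end (rotate left by 3), then shift every letter 1 place backward in the alphabet (wrapping around).
Applying both steps to "yzqqzghj": "qzghjyzq", then "pyfgixyp".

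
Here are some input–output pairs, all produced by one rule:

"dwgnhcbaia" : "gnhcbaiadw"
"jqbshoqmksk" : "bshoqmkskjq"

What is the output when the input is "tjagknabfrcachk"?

The rule is to move the first 2 characters to the end (rotate left by 2).
On "tjagknabfrcachk" that produces "agknabfrcachktj".

agknabfrcachktj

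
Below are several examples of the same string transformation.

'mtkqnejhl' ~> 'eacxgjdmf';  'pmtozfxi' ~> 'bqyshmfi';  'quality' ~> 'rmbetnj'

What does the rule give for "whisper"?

The transformation: reverse the string, then shift every letter 7 places backward in the alphabet (wrapping around).
On "whisper": the first step gives "repsihw", and the second then gives "kxilbap".

kxilbap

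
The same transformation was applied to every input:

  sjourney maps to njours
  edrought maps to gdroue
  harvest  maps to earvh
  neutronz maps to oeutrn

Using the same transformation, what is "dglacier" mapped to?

The rule is to delete the last 2 characters, then swap the first and last characters.
Applying that to "dglacier" gives "iglacd".

iglacd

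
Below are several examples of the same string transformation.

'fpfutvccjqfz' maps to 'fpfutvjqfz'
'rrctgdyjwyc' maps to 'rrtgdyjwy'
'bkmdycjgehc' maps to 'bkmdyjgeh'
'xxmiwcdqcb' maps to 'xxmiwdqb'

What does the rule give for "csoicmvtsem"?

Rule — remove every "c".
For "csoicmvtsem" the result is "soimvtsem".

soimvtsem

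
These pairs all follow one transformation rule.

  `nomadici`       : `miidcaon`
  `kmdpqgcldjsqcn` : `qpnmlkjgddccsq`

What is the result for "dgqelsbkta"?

Looking at the pairs, the operation is to sort the characters into reverse alphabetical order, then move the first 2 characters to the end (rotate left by 2).
Applying both steps to "dgqelsbkta": "tsqlkgedba", then "qlkgedbats".

qlkgedbats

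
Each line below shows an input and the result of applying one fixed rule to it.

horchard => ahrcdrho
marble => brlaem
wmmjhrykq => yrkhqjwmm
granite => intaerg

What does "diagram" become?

rgaamid

Looking at the pairs, the operation is to move the last 3 characters to the front (rotate right by 3), then take characters alternately from the front and the back (1st, last, 2nd, 2nd-last, ...).
Applying both steps to "diagram": "ramdiag", then "rgaamid".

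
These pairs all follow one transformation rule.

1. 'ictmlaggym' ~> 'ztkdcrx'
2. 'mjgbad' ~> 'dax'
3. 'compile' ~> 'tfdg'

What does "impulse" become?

What's happening: delete the last 3 characters, then shift every letter 9 places backward in the alphabet (wrapping around).
Applying both steps to "impulse": "impu", then "zdgl".

zdgl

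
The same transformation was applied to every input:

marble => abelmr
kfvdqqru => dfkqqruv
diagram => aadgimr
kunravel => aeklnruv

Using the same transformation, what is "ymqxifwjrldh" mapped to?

dfhijlmqrwxy

Rule — sort the characters into alphabetical order.
For "ymqxifwjrldh" the result is "dfhijlmqrwxy".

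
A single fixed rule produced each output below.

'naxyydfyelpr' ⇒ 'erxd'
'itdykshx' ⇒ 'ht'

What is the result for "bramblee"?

What's happening: swap the front and back halves of the string, then keep one character in every 3, starting at position 3 (positions 3rd, 6th, 9th, ...).
For "bramblee", step one produces "bleebram"; step two turns that into "er".

er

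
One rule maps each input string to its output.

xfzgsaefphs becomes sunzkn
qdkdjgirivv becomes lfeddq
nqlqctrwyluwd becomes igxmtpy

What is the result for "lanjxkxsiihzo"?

gissdcj

In each case the input is transformed by: shift every letter 5 places backward in the alphabet (wrapping around), then keep every other character starting from the first (positions 1st, 3rd, 5th, ...).
Working it through for "lanjxkxsiihzo": intermediate "gviesfsnddcuj", final "gissdcj".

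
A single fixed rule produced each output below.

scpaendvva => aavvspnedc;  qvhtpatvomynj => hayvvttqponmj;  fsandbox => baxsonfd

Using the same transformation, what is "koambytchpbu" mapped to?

bayutpomkhcb

The pattern: sort the characters into reverse alphabetical order, then move the last 2 characters to the front (rotate right by 2).
Starting from "koambytchpbu": after the first operation, "yutpomkhcbba"; after the second, "bayutpomkhcb".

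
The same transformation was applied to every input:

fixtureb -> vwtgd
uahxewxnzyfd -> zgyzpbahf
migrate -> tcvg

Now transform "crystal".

uvcn

The pattern: shift every letter 2 places forward in the alphabet (wrapping around), then delete the first 3 characters.
Working it through for "crystal": intermediate "etauvcn", final "uvcn".
(Check on "uahxewxnzyfd": → "wcjzgyzpbahf" → "zgyzpbahf" ✓)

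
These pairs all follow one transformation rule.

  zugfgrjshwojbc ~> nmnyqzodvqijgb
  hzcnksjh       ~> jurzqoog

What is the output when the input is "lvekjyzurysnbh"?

lrqfgbyfzuiosc

What's happening: move the first 2 characters to the end (rotate left by 2), then shift every letter 7 places forward in the alphabet (wrapping around).
On "lvekjyzurysnbh": the first step gives "ekjyzurysnbhlv", and the second then gives "lrqfgbyfzuiosc".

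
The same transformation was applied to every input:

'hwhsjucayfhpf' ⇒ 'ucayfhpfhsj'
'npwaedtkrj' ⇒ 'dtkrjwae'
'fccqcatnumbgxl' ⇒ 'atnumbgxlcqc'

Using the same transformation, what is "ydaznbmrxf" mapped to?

The pattern: delete the first 2 characters, then move the first 3 characters to the end (rotate left by 3).
Working it through for "ydaznbmrxf": intermediate "aznbmrxf", final "bmrxfazn".

bmrxfazn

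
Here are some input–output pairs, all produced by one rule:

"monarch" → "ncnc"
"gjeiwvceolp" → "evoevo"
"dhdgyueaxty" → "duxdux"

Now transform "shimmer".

ieie

Looking at the pairs, the operation is to keep one character in every 3, starting at position 3 (positions 3rd, 6th, 9th, ...), then write the whole string twice.
Starting from "shimmer": after the first operation, "ie"; after the second, "ieie".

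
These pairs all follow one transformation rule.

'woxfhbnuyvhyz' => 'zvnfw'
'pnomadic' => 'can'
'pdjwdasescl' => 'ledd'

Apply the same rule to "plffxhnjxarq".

Each output is the input with this applied: reverse the string, then keep one character in every 3, starting at position 1 (positions 1st, 4th, 7th, ...).
For "plffxhnjxarq", step one produces "qraxjnhxfflp"; step two turns that into "qxhf".

qxhf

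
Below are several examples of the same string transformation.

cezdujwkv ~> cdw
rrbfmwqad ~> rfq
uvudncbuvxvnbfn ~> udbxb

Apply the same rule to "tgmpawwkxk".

The pattern: keep one character in every 3, starting at position 1 (positions 1st, 4th, 7th, ...).
So "tgmpawwkxk" becomes "tpwk".

tpwk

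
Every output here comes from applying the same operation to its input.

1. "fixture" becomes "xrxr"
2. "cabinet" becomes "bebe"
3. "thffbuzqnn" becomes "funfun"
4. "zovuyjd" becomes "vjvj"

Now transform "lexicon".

xoxo

The pattern: keep one character in every 3, starting at position 3 (positions 3rd, 6th, 9th, ...), then write the whole string twice.
On "lexicon": the first step gives "xo", and the second then gives "xoxo".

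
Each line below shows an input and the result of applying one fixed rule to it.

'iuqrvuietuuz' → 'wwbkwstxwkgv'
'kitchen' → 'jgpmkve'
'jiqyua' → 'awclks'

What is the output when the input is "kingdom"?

fqomkpi

Each output is the input with this applied: move the last 3 characters to the front (rotate right by 3), then shift every letter 2 places forward in the alphabet (wrapping around).
"kingdom" → "domking" → "fqomkpi".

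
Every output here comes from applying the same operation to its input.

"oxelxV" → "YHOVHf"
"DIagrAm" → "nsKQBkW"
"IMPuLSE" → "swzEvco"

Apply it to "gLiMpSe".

Looking at the pairs, the operation is to flip the case of every letter, then shift every letter 10 places forward in the alphabet (wrapping around).
"gLiMpSe" → "QvSwZcO".

QvSwZcO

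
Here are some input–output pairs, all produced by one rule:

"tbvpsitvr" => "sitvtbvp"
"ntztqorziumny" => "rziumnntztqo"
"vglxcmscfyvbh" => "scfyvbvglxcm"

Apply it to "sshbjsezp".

jsezsshb

What's happening: delete the last character, then swap the front and back halves of the string.
For "sshbjsezp", step one produces "sshbjsez"; step two turns that into "jsezsshb".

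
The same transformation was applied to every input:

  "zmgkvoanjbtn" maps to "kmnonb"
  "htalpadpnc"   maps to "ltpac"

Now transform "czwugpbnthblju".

uznplhu

In each case the input is transformed by: keep every other character starting from the second (positions 2nd, 4th, 6th, ...), then swap each adjacent pair of characters (1↔2, 3↔4, ...).
Starting from "czwugpbnthblju": after the first operation, "zupnhlu"; after the second, "uznplhu".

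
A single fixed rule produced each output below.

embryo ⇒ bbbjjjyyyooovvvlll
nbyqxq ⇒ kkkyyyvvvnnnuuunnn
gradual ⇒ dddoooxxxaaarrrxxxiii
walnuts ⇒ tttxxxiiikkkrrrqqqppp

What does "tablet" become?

Rule — shift every letter 3 places backward in the alphabet (wrapping around), then repeat every character 3 times.
So "tablet" becomes "qqqxxxyyyiiibbbqqq".
(Check on "gradual": → "doxarxi" → "dddoooxxxaaarrrxxxiii" ✓)

qqqxxxyyyiiibbbqqq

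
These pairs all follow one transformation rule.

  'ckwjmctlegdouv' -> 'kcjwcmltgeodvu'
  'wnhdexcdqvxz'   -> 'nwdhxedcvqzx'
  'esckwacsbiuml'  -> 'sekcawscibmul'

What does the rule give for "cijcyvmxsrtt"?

Looking at the pairs, the operation is to swap each adjacent pair of characters (1↔2, 3↔4, ...).
"cijcyvmxsrtt" → "iccjvyxmrstt".

iccjvyxmrstt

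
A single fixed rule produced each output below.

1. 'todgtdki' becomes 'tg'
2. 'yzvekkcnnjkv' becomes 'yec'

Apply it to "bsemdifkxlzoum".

In each case the input is transformed by: keep one character in every 3, starting at position 1 (positions 1st, 4th, 7th, ...), then delete the last character.
Starting from "bsemdifkxlzoum": after the first operation, "bmflu"; after the second, "bmfl".

bmfl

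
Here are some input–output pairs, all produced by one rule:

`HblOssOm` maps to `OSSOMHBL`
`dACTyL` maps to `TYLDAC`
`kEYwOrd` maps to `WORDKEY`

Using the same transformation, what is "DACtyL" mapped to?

In each case the input is transformed by: move the first 3 characters to the end (rotate left by 3), then convert every letter to uppercase.
Applying both steps to "DACtyL": "tyLDAC", then "TYLDAC".

TYLDAC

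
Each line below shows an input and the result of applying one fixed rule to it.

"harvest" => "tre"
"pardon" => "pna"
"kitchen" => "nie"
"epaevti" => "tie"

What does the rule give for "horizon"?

roi

Looking at the pairs, the operation is to sort the characters into reverse alphabetical order, then keep every other character starting from the second (positions 2nd, 4th, 6th, ...).
On "horizon": the first step gives "zroonih", and the second then gives "roi".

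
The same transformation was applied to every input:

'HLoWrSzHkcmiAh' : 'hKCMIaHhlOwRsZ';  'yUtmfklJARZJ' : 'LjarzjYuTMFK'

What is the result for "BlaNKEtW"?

Rule — swap the front and back halves of the string, then flip the case of every letter.
Applying both steps to "BlaNKEtW": "KEtWBlaN", then "keTwbLAn".

keTwbLAn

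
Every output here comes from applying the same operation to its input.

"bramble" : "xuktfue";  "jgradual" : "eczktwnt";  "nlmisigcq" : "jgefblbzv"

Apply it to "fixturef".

yybqmnkx

The transformation: shift every letter 7 places backward in the alphabet (wrapping around), then move the last character to the front.
Starting from "fixturef": after the first operation, "ybqmnkxy"; after the second, "yybqmnkx".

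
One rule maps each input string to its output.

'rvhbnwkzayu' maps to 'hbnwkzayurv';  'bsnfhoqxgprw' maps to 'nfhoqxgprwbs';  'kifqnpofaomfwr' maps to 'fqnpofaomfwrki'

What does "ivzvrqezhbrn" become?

zvrqezhbrniv

Each output is the input with this applied: move the first 2 characters to the end (rotate left by 2).
For "ivzvrqezhbrn" the result is "zvrqezhbrniv".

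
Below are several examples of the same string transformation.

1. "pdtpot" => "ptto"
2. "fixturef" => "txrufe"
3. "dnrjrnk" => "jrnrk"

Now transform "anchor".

hcro

In each case the input is transformed by: swap each adjacent pair of characters (1↔2, 3↔4, ...), then delete the first 2 characters.
On "anchor": the first step gives "nahcro", and the second then gives "hcro".
(Check on "fixturef": → "iftxrufe" → "txrufe" ✓)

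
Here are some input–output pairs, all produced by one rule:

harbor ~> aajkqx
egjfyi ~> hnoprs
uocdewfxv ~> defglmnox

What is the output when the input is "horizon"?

What's happening: shift every letter 9 places forward in the alphabet (wrapping around), then sort the characters into alphabetical order.
Starting from "horizon": after the first operation, "qxarixw"; after the second, "aiqrwxx".

aiqrwxx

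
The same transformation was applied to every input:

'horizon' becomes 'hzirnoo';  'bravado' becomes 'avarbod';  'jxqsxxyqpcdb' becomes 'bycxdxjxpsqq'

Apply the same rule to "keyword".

The pattern: sort the characters into alphabetical order, then take characters alternately from the front and the back (1st, last, 2nd, 2nd-last, ...).
Applying both steps to "keyword": "dekorwy", then "dyewkro".

dyewkro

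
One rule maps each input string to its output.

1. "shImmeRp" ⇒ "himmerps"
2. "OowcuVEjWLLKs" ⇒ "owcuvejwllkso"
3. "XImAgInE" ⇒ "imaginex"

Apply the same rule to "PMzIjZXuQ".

Each output is the input with this applied: move the first character to the end, then convert every letter to lowercase.
Starting from "PMzIjZXuQ": after the first operation, "MzIjZXuQP"; after the second, "mzijzxuqp".

mzijzxuqp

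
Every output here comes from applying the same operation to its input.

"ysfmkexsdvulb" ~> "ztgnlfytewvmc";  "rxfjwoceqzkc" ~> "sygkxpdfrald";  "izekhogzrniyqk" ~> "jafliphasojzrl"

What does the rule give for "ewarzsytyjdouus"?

Each output is the input with this applied: shift every letter 1 place forward in the alphabet (wrapping around).
Doing the same to "ewarzsytyjdouus": "fxbsatzuzkepvvt".

fxbsatzuzkepvvt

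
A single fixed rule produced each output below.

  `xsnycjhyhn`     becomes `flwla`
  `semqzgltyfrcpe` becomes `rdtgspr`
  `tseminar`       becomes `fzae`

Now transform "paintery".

Looking at the pairs, the operation is to shift every letter 13 places forward in the alphabet (wrapping around) — i.e. ROT13, then keep every other character starting from the second (positions 2nd, 4th, 6th, ...).
Working it through for "paintery": intermediate "cnvagrel", final "narl".
(Check on "tseminar": → "gfrzvane" → "fzae" ✓)

narl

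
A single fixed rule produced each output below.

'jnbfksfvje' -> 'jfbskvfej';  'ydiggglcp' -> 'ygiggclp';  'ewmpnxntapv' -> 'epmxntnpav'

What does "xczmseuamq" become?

Each output is the input with this applied: swap each adjacent pair of characters (1↔2, 3↔4, ...), then delete the first character.
For "xczmseuamq", step one produces "cxmzesauqm"; step two turns that into "xmzesauqm".

xmzesauqm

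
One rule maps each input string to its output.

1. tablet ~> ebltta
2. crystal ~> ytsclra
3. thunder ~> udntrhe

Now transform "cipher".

Each output is the input with this applied: take characters alternately from the front and the back (1st, last, 2nd, 2nd-last, ...), then move the last 3 characters to the front (rotate right by 3).
Starting from "cipher": after the first operation, "crieph"; after the second, "ephcri".

ephcri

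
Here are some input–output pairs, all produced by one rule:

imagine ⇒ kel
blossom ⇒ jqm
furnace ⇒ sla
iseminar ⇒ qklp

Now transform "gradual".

The transformation: shift every letter 2 places backward in the alphabet (wrapping around), then keep every other character starting from the second (positions 2nd, 4th, 6th, ...).
Starting from "gradual": after the first operation, "epybsyj"; after the second, "pby".

pby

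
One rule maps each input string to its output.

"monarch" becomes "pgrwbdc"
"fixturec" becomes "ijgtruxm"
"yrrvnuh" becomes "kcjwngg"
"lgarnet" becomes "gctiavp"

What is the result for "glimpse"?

The pattern: move the first 3 characters to the end (rotate left by 3), then shift every letter 11 places backward in the alphabet (wrapping around).
Working it through for "glimpse": intermediate "mpsegli", final "behtvax".

behtvax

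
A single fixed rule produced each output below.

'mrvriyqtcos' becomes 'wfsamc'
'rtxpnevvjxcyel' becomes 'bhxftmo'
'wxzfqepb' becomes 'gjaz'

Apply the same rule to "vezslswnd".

Each output is the input with this applied: keep every other character starting from the first (positions 1st, 3rd, 5th, ...), then shift every letter 10 places forward in the alphabet (wrapping around).
Starting from "vezslswnd": after the first operation, "vzlwd"; after the second, "fjvgn".

fjvgn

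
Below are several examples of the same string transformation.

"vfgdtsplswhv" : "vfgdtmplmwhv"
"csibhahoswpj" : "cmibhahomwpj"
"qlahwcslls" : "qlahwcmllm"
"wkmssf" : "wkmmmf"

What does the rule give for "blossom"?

blommom

The pattern: replace every "s" with "m".
Doing the same to "blossom": "blommom".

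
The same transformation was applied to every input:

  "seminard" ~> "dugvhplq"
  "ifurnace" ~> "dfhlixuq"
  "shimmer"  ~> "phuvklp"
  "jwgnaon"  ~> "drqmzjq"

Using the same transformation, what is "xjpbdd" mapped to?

The rule is to move the last 3 characters to the front (rotate right by 3), then shift every letter 3 places forward in the alphabet (wrapping around).
Applying that to "xjpbdd" gives "eggams".

eggams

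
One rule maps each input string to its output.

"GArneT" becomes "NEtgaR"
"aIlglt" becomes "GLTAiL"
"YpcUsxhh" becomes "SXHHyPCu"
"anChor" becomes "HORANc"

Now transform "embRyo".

The rule is to flip the case of every letter, then swap the front and back halves of the string.
Applying both steps to "embRyo": "EMBrYO", then "rYOEMB".

rYOEMB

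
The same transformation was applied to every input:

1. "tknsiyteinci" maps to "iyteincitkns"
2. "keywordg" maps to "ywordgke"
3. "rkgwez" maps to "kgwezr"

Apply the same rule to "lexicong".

xicongle

Rule — swap the front and back halves of the string, then move the last 2 characters to the front (rotate right by 2).
Applying both steps to "lexicong": "conglexi", then "xicongle".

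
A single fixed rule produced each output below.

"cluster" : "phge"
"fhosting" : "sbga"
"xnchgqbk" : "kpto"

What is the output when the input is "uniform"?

Each output is the input with this applied: shift every letter 13 places forward in the alphabet (wrapping around) — i.e. ROT13, then keep every other character starting from the first (positions 1st, 3rd, 5th, ...).
"uniform" → "havsbez" → "hvbz".
(Check on "xnchgqbk": → "kaputdox" → "kpto" ✓)

hvbz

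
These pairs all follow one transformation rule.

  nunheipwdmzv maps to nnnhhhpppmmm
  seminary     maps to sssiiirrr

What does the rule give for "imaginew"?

The transformation: keep one character in every 3, starting at position 1 (positions 1st, 4th, 7th, ...), then repeat every character 3 times.
For "imaginew", step one produces "ige"; step two turns that into "iiigggeee".

iiigggeee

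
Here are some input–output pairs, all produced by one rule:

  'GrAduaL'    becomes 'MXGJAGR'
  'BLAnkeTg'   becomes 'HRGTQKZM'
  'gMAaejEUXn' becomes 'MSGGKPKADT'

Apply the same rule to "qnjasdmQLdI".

Looking at the pairs, the operation is to shift every letter 6 places forward in the alphabet (wrapping around), then convert every letter to uppercase.
So "qnjasdmQLdI" becomes "WTPGYJSWRJO".

WTPGYJSWRJO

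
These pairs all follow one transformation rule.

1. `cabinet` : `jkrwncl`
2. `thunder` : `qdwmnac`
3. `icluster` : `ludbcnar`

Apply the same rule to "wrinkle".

arwtunf

The rule is to move the first character to the end, then shift every letter 9 places forward in the alphabet (wrapping around).
On "wrinkle": the first step gives "rinklew", and the second then gives "arwtunf".
(Check on "cabinet": → "abinetc" → "jkrwncl" ✓)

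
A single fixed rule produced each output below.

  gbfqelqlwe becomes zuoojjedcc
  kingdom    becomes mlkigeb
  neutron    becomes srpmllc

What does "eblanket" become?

zyrljicc

Rule — shift every letter 2 places backward in the alphabet (wrapping around), then sort the characters into reverse alphabetical order.
Working it through for "eblanket": intermediate "czjylicr", final "zyrljicc".
(Check on "gbfqelqlwe": → "ezdocjojuc" → "zuoojjedcc" ✓)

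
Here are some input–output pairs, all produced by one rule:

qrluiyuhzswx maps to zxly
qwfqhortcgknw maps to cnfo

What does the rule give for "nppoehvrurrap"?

uaph

The transformation: keep one character in every 3, starting at position 3 (positions 3rd, 6th, 9th, ...), then move the last 2 characters to the front (rotate right by 2).
For "nppoehvrurrap" the result is "uaph".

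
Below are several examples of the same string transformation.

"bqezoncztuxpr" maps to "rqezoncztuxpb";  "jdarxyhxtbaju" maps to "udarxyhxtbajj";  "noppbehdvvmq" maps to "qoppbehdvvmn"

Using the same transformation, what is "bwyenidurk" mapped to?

kwyenidurb

The pattern: swap the first and last characters.
On "bwyenidurk" that produces "kwyenidurb".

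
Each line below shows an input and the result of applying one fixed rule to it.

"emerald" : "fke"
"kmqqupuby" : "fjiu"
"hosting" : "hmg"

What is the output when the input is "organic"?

ktb

What's happening: shift every letter 7 places backward in the alphabet (wrapping around), then keep every other character starting from the second (positions 2nd, 4th, 6th, ...).
Working it through for "organic": intermediate "hkztgbv", final "ktb".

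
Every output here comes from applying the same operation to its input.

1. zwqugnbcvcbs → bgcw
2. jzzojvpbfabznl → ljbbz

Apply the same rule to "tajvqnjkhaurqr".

The pattern: keep one character in every 3, starting at position 2 (positions 2nd, 5th, 8th, ...), then swap the first and last characters.
On "tajvqnjkhaurqr" that produces "rqkua".

rqkua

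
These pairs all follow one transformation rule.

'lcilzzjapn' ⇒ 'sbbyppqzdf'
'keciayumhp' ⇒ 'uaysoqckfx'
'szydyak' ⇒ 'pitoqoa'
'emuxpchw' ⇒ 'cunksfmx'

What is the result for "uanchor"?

In each case the input is transformed by: shift every letter 10 places backward in the alphabet (wrapping around), then swap each adjacent pair of characters (1↔2, 3↔4, ...).
For "uanchor", step one produces "kqdsxeh"; step two turns that into "qksdexh".

qksdexh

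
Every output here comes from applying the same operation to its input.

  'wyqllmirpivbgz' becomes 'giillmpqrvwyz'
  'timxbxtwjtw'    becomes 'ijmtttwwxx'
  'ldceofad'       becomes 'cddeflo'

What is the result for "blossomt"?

lmoosst

What's happening: sort the characters into alphabetical order, then delete the first character.
Starting from "blossomt": after the first operation, "blmoosst"; after the second, "lmoosst".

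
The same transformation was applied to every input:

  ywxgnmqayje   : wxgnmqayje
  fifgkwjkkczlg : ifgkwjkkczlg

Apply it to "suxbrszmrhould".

uxbrszmrhould

The pattern: delete the first character.
On "suxbrszmrhould" that produces "uxbrszmrhould".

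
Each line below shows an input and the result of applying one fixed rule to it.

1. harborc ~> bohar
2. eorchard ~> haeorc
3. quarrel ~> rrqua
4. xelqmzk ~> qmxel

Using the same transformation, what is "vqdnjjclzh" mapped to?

clvqdnjj

What's happening: delete the last 2 characters, then move the last 2 characters to the front (rotate right by 2).
Starting from "vqdnjjclzh": after the first operation, "vqdnjjcl"; after the second, "clvqdnjj".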